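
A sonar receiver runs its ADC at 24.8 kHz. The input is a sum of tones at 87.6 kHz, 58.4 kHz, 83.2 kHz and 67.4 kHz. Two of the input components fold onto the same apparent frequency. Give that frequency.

8.8 kHz

fs/2 = 12.4 kHz.
87.6 kHz mod fs = 13.2 kHz.
13.2 kHz > fs/2 = 12.4 kHz, folds to fs − 13.2 kHz = 11.6 kHz.
58.4 kHz mod fs = 8.8 kHz.
8.8 kHz ≤ fs/2 = 12.4 kHz, appears at 8.8 kHz.
83.2 kHz mod fs = 8.8 kHz.
8.8 kHz ≤ fs/2 = 12.4 kHz, appears at 8.8 kHz.
67.4 kHz mod fs = 17.8 kHz.
17.8 kHz > fs/2 = 12.4 kHz, folds to fs − 17.8 kHz = 7 kHz.
58.4 kHz and 83.2 kHz both map to 8.8 kHz.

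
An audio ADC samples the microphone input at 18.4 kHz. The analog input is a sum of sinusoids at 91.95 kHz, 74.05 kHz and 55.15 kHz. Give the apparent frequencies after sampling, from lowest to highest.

fs/2 = 9.2 kHz.
91.95 kHz mod fs = 18.35 kHz.
18.35 kHz > fs/2 = 9.2 kHz, folds to fs − 18.35 kHz = 0.05 kHz.
74.05 kHz mod fs = 0.45 kHz.
0.45 kHz ≤ fs/2 = 9.2 kHz, appears at 0.45 kHz.
55.15 kHz mod fs = 18.35 kHz.
18.35 kHz > fs/2 = 9.2 kHz, folds to fs − 18.35 kHz = 0.05 kHz.
Distinct values: {0.05 kHz, 0.45 kHz}.

0.05 kHz, 0.45 kHz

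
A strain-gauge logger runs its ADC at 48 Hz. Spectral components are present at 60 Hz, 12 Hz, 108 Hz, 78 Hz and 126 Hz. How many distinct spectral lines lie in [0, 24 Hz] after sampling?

2

fs/2 = 24 Hz.
60 Hz mod fs = 12 Hz.
12 Hz ≤ fs/2 = 24 Hz, appears at 12 Hz.
12 Hz ≤ fs/2 = 24 Hz, passes unchanged.
108 Hz mod fs = 12 Hz.
12 Hz ≤ fs/2 = 24 Hz, appears at 12 Hz.
78 Hz mod fs = 30 Hz.
30 Hz > fs/2 = 24 Hz, folds to fs − 30 Hz = 18 Hz.
126 Hz mod fs = 30 Hz.
30 Hz > fs/2 = 24 Hz, folds to fs − 30 Hz = 18 Hz.
Distinct values: {12 Hz, 18 Hz} → 2.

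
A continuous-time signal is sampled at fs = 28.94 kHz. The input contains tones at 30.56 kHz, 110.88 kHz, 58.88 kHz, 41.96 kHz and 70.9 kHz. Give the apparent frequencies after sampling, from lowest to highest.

1 kHz, 1.62 kHz, 4.88 kHz, 13.02 kHz

fs/2 = 14.47 kHz.
30.56 kHz mod fs = 1.62 kHz.
1.62 kHz ≤ fs/2 = 14.47 kHz, appears at 1.62 kHz.
110.88 kHz mod fs = 24.06 kHz.
24.06 kHz > fs/2 = 14.47 kHz, folds to fs − 24.06 kHz = 4.88 kHz.
58.88 kHz mod fs = 1 kHz.
1 kHz ≤ fs/2 = 14.47 kHz, appears at 1 kHz.
41.96 kHz mod fs = 13.02 kHz.
13.02 kHz ≤ fs/2 = 14.47 kHz, appears at 13.02 kHz.
70.9 kHz mod fs = 13.02 kHz.
13.02 kHz ≤ fs/2 = 14.47 kHz, appears at 13.02 kHz.
Distinct values: {1 kHz, 1.62 kHz, 4.88 kHz, 13.02 kHz}.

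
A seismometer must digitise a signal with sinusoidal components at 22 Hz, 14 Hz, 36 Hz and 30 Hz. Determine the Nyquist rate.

Highest-frequency component: 36 Hz.
Nyquist rate = 2 × 36 Hz = 72 Hz.

72 Hz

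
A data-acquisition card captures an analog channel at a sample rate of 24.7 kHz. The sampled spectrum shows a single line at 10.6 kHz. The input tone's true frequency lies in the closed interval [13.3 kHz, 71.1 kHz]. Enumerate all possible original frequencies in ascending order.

Frequencies that alias to 10.6 kHz are k·fs ± 10.6 kHz for integer k ≥ 0.
k=0: 10.6 kHz.
k=1: 14.1 kHz, 35.3 kHz.
k=2: 38.8 kHz, 60 kHz.
k=3: 63.5 kHz, 84.7 kHz.
k=4: 88.2 kHz, 109.4 kHz.
Within [13.3 kHz, 71.1 kHz]: 14.1 kHz, 35.3 kHz, 38.8 kHz, 60 kHz, 63.5 kHz.

14.1 kHz, 35.3 kHz, 38.8 kHz, 60 kHz, 63.5 kHz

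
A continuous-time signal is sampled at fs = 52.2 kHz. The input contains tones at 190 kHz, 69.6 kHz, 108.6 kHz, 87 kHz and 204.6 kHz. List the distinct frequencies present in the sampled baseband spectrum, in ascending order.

fs/2 = 26.1 kHz.
190 kHz mod fs = 33.4 kHz.
33.4 kHz > fs/2 = 26.1 kHz, folds to fs − 33.4 kHz = 18.8 kHz.
69.6 kHz mod fs = 17.4 kHz.
17.4 kHz ≤ fs/2 = 26.1 kHz, appears at 17.4 kHz.
108.6 kHz mod fs = 4.2 kHz.
4.2 kHz ≤ fs/2 = 26.1 kHz, appears at 4.2 kHz.
87 kHz mod fs = 34.8 kHz.
34.8 kHz > fs/2 = 26.1 kHz, folds to fs − 34.8 kHz = 17.4 kHz.
204.6 kHz mod fs = 48 kHz.
48 kHz > fs/2 = 26.1 kHz, folds to fs − 48 kHz = 4.2 kHz.
Distinct values: {4.2 kHz, 17.4 kHz, 18.8 kHz}.

4.2 kHz, 17.4 kHz, 18.8 kHz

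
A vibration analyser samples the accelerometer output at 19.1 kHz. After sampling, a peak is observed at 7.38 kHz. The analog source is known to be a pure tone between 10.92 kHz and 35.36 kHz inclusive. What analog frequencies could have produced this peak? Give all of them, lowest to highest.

Frequencies that alias to 7.38 kHz are k·fs ± 7.38 kHz for integer k ≥ 0.
k=0: 7.38 kHz.
k=1: 11.72 kHz, 26.48 kHz.
k=2: 30.82 kHz, 45.58 kHz.
k=3: 49.92 kHz, 64.68 kHz.
Within [10.92 kHz, 35.36 kHz]: 11.72 kHz, 26.48 kHz, 30.82 kHz.

11.72 kHz, 26.48 kHz, 30.82 kHz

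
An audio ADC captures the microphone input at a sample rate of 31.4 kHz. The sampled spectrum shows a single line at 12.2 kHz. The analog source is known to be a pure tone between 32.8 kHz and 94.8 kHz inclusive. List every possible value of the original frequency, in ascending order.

43.6 kHz, 50.6 kHz, 75 kHz, 82 kHz

Frequencies that alias to 12.2 kHz are k·fs ± 12.2 kHz for integer k ≥ 0.
k=0: 12.2 kHz.
k=1: 19.2 kHz, 43.6 kHz.
k=2: 50.6 kHz, 75 kHz.
k=3: 82 kHz, 106.4 kHz.
k=4: 113.4 kHz, 137.8 kHz.
Within [32.8 kHz, 94.8 kHz]: 43.6 kHz, 50.6 kHz, 75 kHz, 82 kHz.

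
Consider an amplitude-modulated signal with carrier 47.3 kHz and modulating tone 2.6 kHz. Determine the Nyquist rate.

AM sidebands sit at fc ± fm = 44.7 kHz and 49.9 kHz.
Highest-frequency component: 49.9 kHz.
Nyquist rate = 2 × 49.9 kHz = 99.8 kHz.

99.8 kHz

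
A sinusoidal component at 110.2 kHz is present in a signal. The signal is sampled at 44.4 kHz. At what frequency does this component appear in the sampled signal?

110.2 kHz mod fs = 21.4 kHz.
21.4 kHz ≤ fs/2 = 22.2 kHz, appears at 21.4 kHz.

21.4 kHz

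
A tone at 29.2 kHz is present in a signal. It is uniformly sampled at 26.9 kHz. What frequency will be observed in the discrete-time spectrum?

2.3 kHz

29.2 kHz mod fs = 2.3 kHz.
2.3 kHz ≤ fs/2 = 13.45 kHz, appears at 2.3 kHz.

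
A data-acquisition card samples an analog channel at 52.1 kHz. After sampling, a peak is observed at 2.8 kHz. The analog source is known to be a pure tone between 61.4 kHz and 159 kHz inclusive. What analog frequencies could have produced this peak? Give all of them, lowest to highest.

101.4 kHz, 107 kHz, 153.5 kHz

Frequencies that alias to 2.8 kHz are k·fs ± 2.8 kHz for integer k ≥ 0.
k=0: 2.8 kHz.
k=1: 49.3 kHz, 54.9 kHz.
k=2: 101.4 kHz, 107 kHz.
k=3: 153.5 kHz, 159.1 kHz.
k=4: 205.6 kHz, 211.2 kHz.
Within [61.4 kHz, 159 kHz]: 101.4 kHz, 107 kHz, 153.5 kHz.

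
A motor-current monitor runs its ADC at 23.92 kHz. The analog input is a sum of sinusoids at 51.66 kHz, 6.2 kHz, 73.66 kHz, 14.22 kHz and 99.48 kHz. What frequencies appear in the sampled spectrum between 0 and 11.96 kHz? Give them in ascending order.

fs/2 = 11.96 kHz.
51.66 kHz mod fs = 3.82 kHz.
3.82 kHz ≤ fs/2 = 11.96 kHz, appears at 3.82 kHz.
6.2 kHz ≤ fs/2 = 11.96 kHz, passes unchanged.
73.66 kHz mod fs = 1.9 kHz.
1.9 kHz ≤ fs/2 = 11.96 kHz, appears at 1.9 kHz.
14.22 kHz > fs/2 = 11.96 kHz, folds to fs − 14.22 kHz = 9.7 kHz.
99.48 kHz mod fs = 3.8 kHz.
3.8 kHz ≤ fs/2 = 11.96 kHz, appears at 3.8 kHz.
Distinct values: {1.9 kHz, 3.8 kHz, 3.82 kHz, 6.2 kHz, 9.7 kHz}.

1.9 kHz, 3.8 kHz, 3.82 kHz, 6.2 kHz, 9.7 kHz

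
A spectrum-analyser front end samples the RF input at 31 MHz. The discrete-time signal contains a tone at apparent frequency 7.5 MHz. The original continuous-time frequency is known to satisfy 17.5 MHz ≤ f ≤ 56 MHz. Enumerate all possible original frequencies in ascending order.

23.5 MHz, 38.5 MHz, 54.5 MHz

Frequencies that alias to 7.5 MHz are k·fs ± 7.5 MHz for integer k ≥ 0.
k=0: 7.5 MHz.
k=1: 23.5 MHz, 38.5 MHz.
k=2: 54.5 MHz, 69.5 MHz.
k=3: 85.5 MHz, 100.5 MHz.
Within [17.5 MHz, 56 MHz]: 23.5 MHz, 38.5 MHz, 54.5 MHz.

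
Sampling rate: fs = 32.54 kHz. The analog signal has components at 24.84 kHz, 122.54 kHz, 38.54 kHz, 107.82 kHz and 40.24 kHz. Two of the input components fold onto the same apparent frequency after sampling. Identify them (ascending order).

24.84 kHz, 40.24 kHz

fs/2 = 16.27 kHz.
24.84 kHz > fs/2 = 16.27 kHz, folds to fs − 24.84 kHz = 7.7 kHz.
122.54 kHz mod fs = 24.92 kHz.
24.92 kHz > fs/2 = 16.27 kHz, folds to fs − 24.92 kHz = 7.62 kHz.
38.54 kHz mod fs = 6 kHz.
6 kHz ≤ fs/2 = 16.27 kHz, appears at 6 kHz.
107.82 kHz mod fs = 10.2 kHz.
10.2 kHz ≤ fs/2 = 16.27 kHz, appears at 10.2 kHz.
40.24 kHz mod fs = 7.7 kHz.
7.7 kHz ≤ fs/2 = 16.27 kHz, appears at 7.7 kHz.
24.84 kHz and 40.24 kHz both map to 7.7 kHz.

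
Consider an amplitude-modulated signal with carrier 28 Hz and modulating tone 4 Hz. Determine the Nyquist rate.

64 Hz

AM sidebands sit at fc ± fm = 24 Hz and 32 Hz.
Highest-frequency component: 32 Hz.
Nyquist rate = 2 × 32 Hz = 64 Hz.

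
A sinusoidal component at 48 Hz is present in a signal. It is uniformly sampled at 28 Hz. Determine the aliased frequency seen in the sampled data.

8 Hz

48 Hz mod fs = 20 Hz.
20 Hz > fs/2 = 14 Hz, folds to fs − 20 Hz = 8 Hz.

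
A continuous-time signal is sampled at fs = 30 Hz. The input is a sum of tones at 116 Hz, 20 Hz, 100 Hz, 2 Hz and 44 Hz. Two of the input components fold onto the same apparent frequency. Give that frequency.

fs/2 = 15 Hz.
116 Hz mod fs = 26 Hz.
26 Hz > fs/2 = 15 Hz, folds to fs − 26 Hz = 4 Hz.
20 Hz > fs/2 = 15 Hz, folds to fs − 20 Hz = 10 Hz.
100 Hz mod fs = 10 Hz.
10 Hz ≤ fs/2 = 15 Hz, appears at 10 Hz.
2 Hz ≤ fs/2 = 15 Hz, passes unchanged.
44 Hz mod fs = 14 Hz.
14 Hz ≤ fs/2 = 15 Hz, appears at 14 Hz.
20 Hz and 100 Hz both map to 10 Hz.

10 Hz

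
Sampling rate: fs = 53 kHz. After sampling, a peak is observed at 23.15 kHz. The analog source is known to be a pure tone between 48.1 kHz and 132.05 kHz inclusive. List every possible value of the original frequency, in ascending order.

76.15 kHz, 82.85 kHz, 129.15 kHz

Frequencies that alias to 23.15 kHz are k·fs ± 23.15 kHz for integer k ≥ 0.
k=0: 23.15 kHz.
k=1: 29.85 kHz, 76.15 kHz.
k=2: 82.85 kHz, 129.15 kHz.
k=3: 135.85 kHz, 182.15 kHz.
Within [48.1 kHz, 132.05 kHz]: 76.15 kHz, 82.85 kHz, 129.15 kHz.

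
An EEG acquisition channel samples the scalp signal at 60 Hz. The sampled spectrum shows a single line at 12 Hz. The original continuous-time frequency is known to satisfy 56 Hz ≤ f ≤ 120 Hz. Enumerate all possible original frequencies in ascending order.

Frequencies that alias to 12 Hz are k·fs ± 12 Hz for integer k ≥ 0.
k=0: 12 Hz.
k=1: 48 Hz, 72 Hz.
k=2: 108 Hz, 132 Hz.
k=3: 168 Hz, 192 Hz.
Within [56 Hz, 120 Hz]: 72 Hz, 108 Hz.

72 Hz, 108 Hz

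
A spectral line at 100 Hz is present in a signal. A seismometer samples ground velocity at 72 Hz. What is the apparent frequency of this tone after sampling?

100 Hz mod fs = 28 Hz.
28 Hz ≤ fs/2 = 36 Hz, appears at 28 Hz.

28 Hz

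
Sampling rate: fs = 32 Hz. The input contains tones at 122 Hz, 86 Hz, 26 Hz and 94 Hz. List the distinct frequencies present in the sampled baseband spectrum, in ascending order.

fs/2 = 16 Hz.
122 Hz mod fs = 26 Hz.
26 Hz > fs/2 = 16 Hz, folds to fs − 26 Hz = 6 Hz.
86 Hz mod fs = 22 Hz.
22 Hz > fs/2 = 16 Hz, folds to fs − 22 Hz = 10 Hz.
26 Hz > fs/2 = 16 Hz, folds to fs − 26 Hz = 6 Hz.
94 Hz mod fs = 30 Hz.
30 Hz > fs/2 = 16 Hz, folds to fs − 30 Hz = 2 Hz.
Distinct values: {2 Hz, 6 Hz, 10 Hz}.

2 Hz, 6 Hz, 10 Hz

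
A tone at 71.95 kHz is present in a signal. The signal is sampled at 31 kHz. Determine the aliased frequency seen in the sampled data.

9.95 kHz

71.95 kHz mod fs = 9.95 kHz.
9.95 kHz ≤ fs/2 = 15.5 kHz, appears at 9.95 kHz.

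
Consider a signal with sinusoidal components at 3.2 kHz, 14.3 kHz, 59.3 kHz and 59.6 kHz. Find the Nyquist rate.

119.2 kHz

Highest-frequency component: 59.6 kHz.
Nyquist rate = 2 × 59.6 kHz = 119.2 kHz.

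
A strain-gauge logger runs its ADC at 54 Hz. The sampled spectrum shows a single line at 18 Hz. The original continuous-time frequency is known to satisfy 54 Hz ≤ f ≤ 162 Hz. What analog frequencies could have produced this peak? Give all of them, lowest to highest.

Frequencies that alias to 18 Hz are k·fs ± 18 Hz for integer k ≥ 0.
k=0: 18 Hz.
k=1: 36 Hz, 72 Hz.
k=2: 90 Hz, 126 Hz.
k=3: 144 Hz, 180 Hz.
k=4: 198 Hz, 234 Hz.
Within [54 Hz, 162 Hz]: 72 Hz, 90 Hz, 126 Hz, 144 Hz.

72 Hz, 90 Hz, 126 Hz, 144 Hz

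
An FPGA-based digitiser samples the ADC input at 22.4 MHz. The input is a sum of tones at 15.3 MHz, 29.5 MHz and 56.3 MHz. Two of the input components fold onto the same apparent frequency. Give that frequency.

7.1 MHz

fs/2 = 11.2 MHz.
15.3 MHz > fs/2 = 11.2 MHz, folds to fs − 15.3 MHz = 7.1 MHz.
29.5 MHz mod fs = 7.1 MHz.
7.1 MHz ≤ fs/2 = 11.2 MHz, appears at 7.1 MHz.
56.3 MHz mod fs = 11.5 MHz.
11.5 MHz > fs/2 = 11.2 MHz, folds to fs − 11.5 MHz = 10.9 MHz.
15.3 MHz and 29.5 MHz both map to 7.1 MHz.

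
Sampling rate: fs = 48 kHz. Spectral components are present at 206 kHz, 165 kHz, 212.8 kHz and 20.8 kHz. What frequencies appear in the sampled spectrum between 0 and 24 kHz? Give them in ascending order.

fs/2 = 24 kHz.
206 kHz mod fs = 14 kHz.
14 kHz ≤ fs/2 = 24 kHz, appears at 14 kHz.
165 kHz mod fs = 21 kHz.
21 kHz ≤ fs/2 = 24 kHz, appears at 21 kHz.
212.8 kHz mod fs = 20.8 kHz.
20.8 kHz ≤ fs/2 = 24 kHz, appears at 20.8 kHz.
20.8 kHz ≤ fs/2 = 24 kHz, passes unchanged.
Distinct values: {14 kHz, 20.8 kHz, 21 kHz}.

14 kHz, 20.8 kHz, 21 kHz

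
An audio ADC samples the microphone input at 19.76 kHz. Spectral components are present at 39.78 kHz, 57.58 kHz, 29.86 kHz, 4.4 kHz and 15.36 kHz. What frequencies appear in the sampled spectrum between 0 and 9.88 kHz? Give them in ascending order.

fs/2 = 9.88 kHz.
39.78 kHz mod fs = 0.26 kHz.
0.26 kHz ≤ fs/2 = 9.88 kHz, appears at 0.26 kHz.
57.58 kHz mod fs = 18.06 kHz.
18.06 kHz > fs/2 = 9.88 kHz, folds to fs − 18.06 kHz = 1.7 kHz.
29.86 kHz mod fs = 10.1 kHz.
10.1 kHz > fs/2 = 9.88 kHz, folds to fs − 10.1 kHz = 9.66 kHz.
4.4 kHz ≤ fs/2 = 9.88 kHz, passes unchanged.
15.36 kHz > fs/2 = 9.88 kHz, folds to fs − 15.36 kHz = 4.4 kHz.
Distinct values: {0.26 kHz, 1.7 kHz, 4.4 kHz, 9.66 kHz}.

0.26 kHz, 1.7 kHz, 4.4 kHz, 9.66 kHz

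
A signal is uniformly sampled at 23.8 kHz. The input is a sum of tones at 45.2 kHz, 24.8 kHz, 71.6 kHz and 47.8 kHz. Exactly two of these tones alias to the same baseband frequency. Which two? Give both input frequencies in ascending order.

fs/2 = 11.9 kHz.
45.2 kHz mod fs = 21.4 kHz.
21.4 kHz > fs/2 = 11.9 kHz, folds to fs − 21.4 kHz = 2.4 kHz.
24.8 kHz mod fs = 1 kHz.
1 kHz ≤ fs/2 = 11.9 kHz, appears at 1 kHz.
71.6 kHz mod fs = 0.2 kHz.
0.2 kHz ≤ fs/2 = 11.9 kHz, appears at 0.2 kHz.
47.8 kHz mod fs = 0.2 kHz.
0.2 kHz ≤ fs/2 = 11.9 kHz, appears at 0.2 kHz.
47.8 kHz and 71.6 kHz both map to 0.2 kHz.

47.8 kHz, 71.6 kHz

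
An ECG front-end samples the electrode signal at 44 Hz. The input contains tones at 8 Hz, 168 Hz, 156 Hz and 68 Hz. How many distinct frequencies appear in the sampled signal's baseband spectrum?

fs/2 = 22 Hz.
8 Hz ≤ fs/2 = 22 Hz, passes unchanged.
168 Hz mod fs = 36 Hz.
36 Hz > fs/2 = 22 Hz, folds to fs − 36 Hz = 8 Hz.
156 Hz mod fs = 24 Hz.
24 Hz > fs/2 = 22 Hz, folds to fs − 24 Hz = 20 Hz.
68 Hz mod fs = 24 Hz.
24 Hz > fs/2 = 22 Hz, folds to fs − 24 Hz = 20 Hz.
Distinct values: {8 Hz, 20 Hz} → 2.

2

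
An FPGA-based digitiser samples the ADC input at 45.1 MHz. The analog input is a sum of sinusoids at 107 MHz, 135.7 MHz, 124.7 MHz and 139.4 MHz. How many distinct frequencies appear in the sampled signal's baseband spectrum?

fs/2 = 22.55 MHz.
107 MHz mod fs = 16.8 MHz.
16.8 MHz ≤ fs/2 = 22.55 MHz, appears at 16.8 MHz.
135.7 MHz mod fs = 0.4 MHz.
0.4 MHz ≤ fs/2 = 22.55 MHz, appears at 0.4 MHz.
124.7 MHz mod fs = 34.5 MHz.
34.5 MHz > fs/2 = 22.55 MHz, folds to fs − 34.5 MHz = 10.6 MHz.
139.4 MHz mod fs = 4.1 MHz.
4.1 MHz ≤ fs/2 = 22.55 MHz, appears at 4.1 MHz.
Distinct values: {0.4 MHz, 4.1 MHz, 10.6 MHz, 16.8 MHz} → 4.

4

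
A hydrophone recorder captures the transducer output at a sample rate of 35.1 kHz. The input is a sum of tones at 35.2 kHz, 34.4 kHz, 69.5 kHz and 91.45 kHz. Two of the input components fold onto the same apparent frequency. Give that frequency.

0.7 kHz

fs/2 = 17.55 kHz.
35.2 kHz mod fs = 0.1 kHz.
0.1 kHz ≤ fs/2 = 17.55 kHz, appears at 0.1 kHz.
34.4 kHz > fs/2 = 17.55 kHz, folds to fs − 34.4 kHz = 0.7 kHz.
69.5 kHz mod fs = 34.4 kHz.
34.4 kHz > fs/2 = 17.55 kHz, folds to fs − 34.4 kHz = 0.7 kHz.
91.45 kHz mod fs = 21.25 kHz.
21.25 kHz > fs/2 = 17.55 kHz, folds to fs − 21.25 kHz = 13.85 kHz.
34.4 kHz and 69.5 kHz both map to 0.7 kHz.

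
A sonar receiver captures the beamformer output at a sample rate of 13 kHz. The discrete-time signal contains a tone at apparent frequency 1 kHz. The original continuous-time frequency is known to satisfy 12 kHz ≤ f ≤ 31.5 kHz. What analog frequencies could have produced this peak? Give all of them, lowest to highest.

12 kHz, 14 kHz, 25 kHz, 27 kHz

Frequencies that alias to 1 kHz are k·fs ± 1 kHz for integer k ≥ 0.
k=0: 1 kHz.
k=1: 12 kHz, 14 kHz.
k=2: 25 kHz, 27 kHz.
k=3: 38 kHz, 40 kHz.
Within [12 kHz, 31.5 kHz]: 12 kHz, 14 kHz, 25 kHz, 27 kHz.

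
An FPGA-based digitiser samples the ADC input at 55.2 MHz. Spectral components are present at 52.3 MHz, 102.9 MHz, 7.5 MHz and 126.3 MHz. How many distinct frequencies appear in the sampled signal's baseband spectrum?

3

fs/2 = 27.6 MHz.
52.3 MHz > fs/2 = 27.6 MHz, folds to fs − 52.3 MHz = 2.9 MHz.
102.9 MHz mod fs = 47.7 MHz.
47.7 MHz > fs/2 = 27.6 MHz, folds to fs − 47.7 MHz = 7.5 MHz.
7.5 MHz ≤ fs/2 = 27.6 MHz, passes unchanged.
126.3 MHz mod fs = 15.9 MHz.
15.9 MHz ≤ fs/2 = 27.6 MHz, appears at 15.9 MHz.
Distinct values: {2.9 MHz, 7.5 MHz, 15.9 MHz} → 3.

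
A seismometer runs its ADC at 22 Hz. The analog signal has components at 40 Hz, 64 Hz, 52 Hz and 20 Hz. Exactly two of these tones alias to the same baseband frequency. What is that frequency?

2 Hz

fs/2 = 11 Hz.
40 Hz mod fs = 18 Hz.
18 Hz > fs/2 = 11 Hz, folds to fs − 18 Hz = 4 Hz.
64 Hz mod fs = 20 Hz.
20 Hz > fs/2 = 11 Hz, folds to fs − 20 Hz = 2 Hz.
52 Hz mod fs = 8 Hz.
8 Hz ≤ fs/2 = 11 Hz, appears at 8 Hz.
20 Hz > fs/2 = 11 Hz, folds to fs − 20 Hz = 2 Hz.
20 Hz and 64 Hz both map to 2 Hz.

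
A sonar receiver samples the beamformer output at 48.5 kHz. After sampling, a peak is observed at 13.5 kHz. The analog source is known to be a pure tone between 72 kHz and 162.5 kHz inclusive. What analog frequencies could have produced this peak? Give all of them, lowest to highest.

83.5 kHz, 110.5 kHz, 132 kHz, 159 kHz

Frequencies that alias to 13.5 kHz are k·fs ± 13.5 kHz for integer k ≥ 0.
k=0: 13.5 kHz.
k=1: 35 kHz, 62 kHz.
k=2: 83.5 kHz, 110.5 kHz.
k=3: 132 kHz, 159 kHz.
k=4: 180.5 kHz, 207.5 kHz.
Within [72 kHz, 162.5 kHz]: 83.5 kHz, 110.5 kHz, 132 kHz, 159 kHz.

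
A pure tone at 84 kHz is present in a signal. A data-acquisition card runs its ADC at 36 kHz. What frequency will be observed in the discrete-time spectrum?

84 kHz mod fs = 12 kHz.
12 kHz ≤ fs/2 = 18 kHz, appears at 12 kHz.

12 kHz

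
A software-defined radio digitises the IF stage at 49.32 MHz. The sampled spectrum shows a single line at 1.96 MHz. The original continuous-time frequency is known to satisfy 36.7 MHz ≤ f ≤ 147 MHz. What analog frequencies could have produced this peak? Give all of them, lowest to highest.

47.36 MHz, 51.28 MHz, 96.68 MHz, 100.6 MHz, 146 MHz

Frequencies that alias to 1.96 MHz are k·fs ± 1.96 MHz for integer k ≥ 0.
k=0: 1.96 MHz.
k=1: 47.36 MHz, 51.28 MHz.
k=2: 96.68 MHz, 100.6 MHz.
k=3: 146 MHz, 149.92 MHz.
k=4: 195.32 MHz, 199.24 MHz.
Within [36.7 MHz, 147 MHz]: 47.36 MHz, 51.28 MHz, 96.68 MHz, 100.6 MHz, 146 MHz.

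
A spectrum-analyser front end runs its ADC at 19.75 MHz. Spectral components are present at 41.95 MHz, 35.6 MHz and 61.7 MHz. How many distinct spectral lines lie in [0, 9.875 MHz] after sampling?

fs/2 = 9.875 MHz.
41.95 MHz mod fs = 2.45 MHz.
2.45 MHz ≤ fs/2 = 9.875 MHz, appears at 2.45 MHz.
35.6 MHz mod fs = 15.85 MHz.
15.85 MHz > fs/2 = 9.875 MHz, folds to fs − 15.85 MHz = 3.9 MHz.
61.7 MHz mod fs = 2.45 MHz.
2.45 MHz ≤ fs/2 = 9.875 MHz, appears at 2.45 MHz.
Distinct values: {2.45 MHz, 3.9 MHz} → 2.

2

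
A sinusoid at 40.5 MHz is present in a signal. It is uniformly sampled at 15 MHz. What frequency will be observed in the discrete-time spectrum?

4.5 MHz

40.5 MHz mod fs = 10.5 MHz.
10.5 MHz > fs/2 = 7.5 MHz, folds to fs − 10.5 MHz = 4.5 MHz.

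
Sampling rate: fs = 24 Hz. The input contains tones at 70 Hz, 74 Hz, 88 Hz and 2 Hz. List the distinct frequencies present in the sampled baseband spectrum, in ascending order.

2 Hz, 8 Hz

fs/2 = 12 Hz.
70 Hz mod fs = 22 Hz.
22 Hz > fs/2 = 12 Hz, folds to fs − 22 Hz = 2 Hz.
74 Hz mod fs = 2 Hz.
2 Hz ≤ fs/2 = 12 Hz, appears at 2 Hz.
88 Hz mod fs = 16 Hz.
16 Hz > fs/2 = 12 Hz, folds to fs − 16 Hz = 8 Hz.
2 Hz ≤ fs/2 = 12 Hz, passes unchanged.
Distinct values: {2 Hz, 8 Hz}.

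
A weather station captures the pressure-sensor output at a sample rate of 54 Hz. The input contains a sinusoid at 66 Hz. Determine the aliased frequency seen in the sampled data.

12 Hz

66 Hz mod fs = 12 Hz.
12 Hz ≤ fs/2 = 27 Hz, appears at 12 Hz.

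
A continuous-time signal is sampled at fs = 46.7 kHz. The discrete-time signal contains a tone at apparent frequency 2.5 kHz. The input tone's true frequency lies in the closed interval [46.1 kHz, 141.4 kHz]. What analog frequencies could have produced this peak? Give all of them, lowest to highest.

49.2 kHz, 90.9 kHz, 95.9 kHz, 137.6 kHz

Frequencies that alias to 2.5 kHz are k·fs ± 2.5 kHz for integer k ≥ 0.
k=0: 2.5 kHz.
k=1: 44.2 kHz, 49.2 kHz.
k=2: 90.9 kHz, 95.9 kHz.
k=3: 137.6 kHz, 142.6 kHz.
k=4: 184.3 kHz, 189.3 kHz.
Within [46.1 kHz, 141.4 kHz]: 49.2 kHz, 90.9 kHz, 95.9 kHz, 137.6 kHz.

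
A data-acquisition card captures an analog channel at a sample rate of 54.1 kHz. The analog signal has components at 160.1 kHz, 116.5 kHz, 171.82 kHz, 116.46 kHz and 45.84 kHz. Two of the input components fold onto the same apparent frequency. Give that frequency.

fs/2 = 27.05 kHz.
160.1 kHz mod fs = 51.9 kHz.
51.9 kHz > fs/2 = 27.05 kHz, folds to fs − 51.9 kHz = 2.2 kHz.
116.5 kHz mod fs = 8.3 kHz.
8.3 kHz ≤ fs/2 = 27.05 kHz, appears at 8.3 kHz.
171.82 kHz mod fs = 9.52 kHz.
9.52 kHz ≤ fs/2 = 27.05 kHz, appears at 9.52 kHz.
116.46 kHz mod fs = 8.26 kHz.
8.26 kHz ≤ fs/2 = 27.05 kHz, appears at 8.26 kHz.
45.84 kHz > fs/2 = 27.05 kHz, folds to fs − 45.84 kHz = 8.26 kHz.
45.84 kHz and 116.46 kHz both map to 8.26 kHz.

8.26 kHz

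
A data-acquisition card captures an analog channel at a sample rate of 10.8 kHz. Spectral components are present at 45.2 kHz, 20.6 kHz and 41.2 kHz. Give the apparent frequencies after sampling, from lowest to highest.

fs/2 = 5.4 kHz.
45.2 kHz mod fs = 2 kHz.
2 kHz ≤ fs/2 = 5.4 kHz, appears at 2 kHz.
20.6 kHz mod fs = 9.8 kHz.
9.8 kHz > fs/2 = 5.4 kHz, folds to fs − 9.8 kHz = 1 kHz.
41.2 kHz mod fs = 8.8 kHz.
8.8 kHz > fs/2 = 5.4 kHz, folds to fs − 8.8 kHz = 2 kHz.
Distinct values: {1 kHz, 2 kHz}.

1 kHz, 2 kHz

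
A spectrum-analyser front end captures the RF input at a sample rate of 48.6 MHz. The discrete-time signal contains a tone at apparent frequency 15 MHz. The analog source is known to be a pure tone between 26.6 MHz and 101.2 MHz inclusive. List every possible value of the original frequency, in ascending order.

Frequencies that alias to 15 MHz are k·fs ± 15 MHz for integer k ≥ 0.
k=0: 15 MHz.
k=1: 33.6 MHz, 63.6 MHz.
k=2: 82.2 MHz, 112.2 MHz.
k=3: 130.8 MHz, 160.8 MHz.
Within [26.6 MHz, 101.2 MHz]: 33.6 MHz, 63.6 MHz, 82.2 MHz.

33.6 MHz, 63.6 MHz, 82.2 MHz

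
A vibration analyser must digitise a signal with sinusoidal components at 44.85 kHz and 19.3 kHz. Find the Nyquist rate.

89.7 kHz

Highest-frequency component: 44.85 kHz.
Nyquist rate = 2 × 44.85 kHz = 89.7 kHz.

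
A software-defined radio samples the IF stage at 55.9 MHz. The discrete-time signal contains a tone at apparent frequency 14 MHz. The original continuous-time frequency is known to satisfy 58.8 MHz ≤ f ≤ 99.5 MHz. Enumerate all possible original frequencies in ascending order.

Frequencies that alias to 14 MHz are k·fs ± 14 MHz for integer k ≥ 0.
k=0: 14 MHz.
k=1: 41.9 MHz, 69.9 MHz.
k=2: 97.8 MHz, 125.8 MHz.
k=3: 153.7 MHz, 181.7 MHz.
Within [58.8 MHz, 99.5 MHz]: 69.9 MHz, 97.8 MHz.

69.9 MHz, 97.8 MHz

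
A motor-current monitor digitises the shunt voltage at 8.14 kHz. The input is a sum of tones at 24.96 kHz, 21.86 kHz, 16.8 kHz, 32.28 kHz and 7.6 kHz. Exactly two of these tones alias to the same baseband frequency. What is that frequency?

0.54 kHz

fs/2 = 4.07 kHz.
24.96 kHz mod fs = 0.54 kHz.
0.54 kHz ≤ fs/2 = 4.07 kHz, appears at 0.54 kHz.
21.86 kHz mod fs = 5.58 kHz.
5.58 kHz > fs/2 = 4.07 kHz, folds to fs − 5.58 kHz = 2.56 kHz.
16.8 kHz mod fs = 0.52 kHz.
0.52 kHz ≤ fs/2 = 4.07 kHz, appears at 0.52 kHz.
32.28 kHz mod fs = 7.86 kHz.
7.86 kHz > fs/2 = 4.07 kHz, folds to fs − 7.86 kHz = 0.28 kHz.
7.6 kHz > fs/2 = 4.07 kHz, folds to fs − 7.6 kHz = 0.54 kHz.
7.6 kHz and 24.96 kHz both map to 0.54 kHz.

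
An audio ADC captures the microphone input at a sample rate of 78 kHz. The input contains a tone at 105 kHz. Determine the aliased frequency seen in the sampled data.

105 kHz mod fs = 27 kHz.
27 kHz ≤ fs/2 = 39 kHz, appears at 27 kHz.

27 kHz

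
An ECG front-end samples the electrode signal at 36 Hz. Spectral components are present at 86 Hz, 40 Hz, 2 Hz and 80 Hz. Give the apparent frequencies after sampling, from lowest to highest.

fs/2 = 18 Hz.
86 Hz mod fs = 14 Hz.
14 Hz ≤ fs/2 = 18 Hz, appears at 14 Hz.
40 Hz mod fs = 4 Hz.
4 Hz ≤ fs/2 = 18 Hz, appears at 4 Hz.
2 Hz ≤ fs/2 = 18 Hz, passes unchanged.
80 Hz mod fs = 8 Hz.
8 Hz ≤ fs/2 = 18 Hz, appears at 8 Hz.
Distinct values: {2 Hz, 4 Hz, 8 Hz, 14 Hz}.

2 Hz, 4 Hz, 8 Hz, 14 Hz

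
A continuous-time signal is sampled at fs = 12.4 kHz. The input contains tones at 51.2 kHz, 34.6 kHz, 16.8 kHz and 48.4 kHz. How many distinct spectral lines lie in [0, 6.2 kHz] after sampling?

fs/2 = 6.2 kHz.
51.2 kHz mod fs = 1.6 kHz.
1.6 kHz ≤ fs/2 = 6.2 kHz, appears at 1.6 kHz.
34.6 kHz mod fs = 9.8 kHz.
9.8 kHz > fs/2 = 6.2 kHz, folds to fs − 9.8 kHz = 2.6 kHz.
16.8 kHz mod fs = 4.4 kHz.
4.4 kHz ≤ fs/2 = 6.2 kHz, appears at 4.4 kHz.
48.4 kHz mod fs = 11.2 kHz.
11.2 kHz > fs/2 = 6.2 kHz, folds to fs − 11.2 kHz = 1.2 kHz.
Distinct values: {1.2 kHz, 1.6 kHz, 2.6 kHz, 4.4 kHz} → 4.

4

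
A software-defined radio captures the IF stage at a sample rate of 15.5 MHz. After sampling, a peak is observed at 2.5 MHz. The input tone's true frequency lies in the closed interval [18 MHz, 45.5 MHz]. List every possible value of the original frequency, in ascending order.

18 MHz, 28.5 MHz, 33.5 MHz, 44 MHz

Frequencies that alias to 2.5 MHz are k·fs ± 2.5 MHz for integer k ≥ 0.
k=0: 2.5 MHz.
k=1: 13 MHz, 18 MHz.
k=2: 28.5 MHz, 33.5 MHz.
k=3: 44 MHz, 49 MHz.
k=4: 59.5 MHz, 64.5 MHz.
Within [18 MHz, 45.5 MHz]: 18 MHz, 28.5 MHz, 33.5 MHz, 44 MHz.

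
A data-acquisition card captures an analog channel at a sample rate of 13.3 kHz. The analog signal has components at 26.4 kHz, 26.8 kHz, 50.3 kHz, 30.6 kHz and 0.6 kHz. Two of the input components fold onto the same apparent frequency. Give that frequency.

fs/2 = 6.65 kHz.
26.4 kHz mod fs = 13.1 kHz.
13.1 kHz > fs/2 = 6.65 kHz, folds to fs − 13.1 kHz = 0.2 kHz.
26.8 kHz mod fs = 0.2 kHz.
0.2 kHz ≤ fs/2 = 6.65 kHz, appears at 0.2 kHz.
50.3 kHz mod fs = 10.4 kHz.
10.4 kHz > fs/2 = 6.65 kHz, folds to fs − 10.4 kHz = 2.9 kHz.
30.6 kHz mod fs = 4 kHz.
4 kHz ≤ fs/2 = 6.65 kHz, appears at 4 kHz.
0.6 kHz ≤ fs/2 = 6.65 kHz, passes unchanged.
26.4 kHz and 26.8 kHz both map to 0.2 kHz.

0.2 kHz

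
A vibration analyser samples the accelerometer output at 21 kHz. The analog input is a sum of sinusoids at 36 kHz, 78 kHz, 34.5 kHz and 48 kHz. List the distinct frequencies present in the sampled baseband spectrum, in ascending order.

6 kHz, 7.5 kHz

fs/2 = 10.5 kHz.
36 kHz mod fs = 15 kHz.
15 kHz > fs/2 = 10.5 kHz, folds to fs − 15 kHz = 6 kHz.
78 kHz mod fs = 15 kHz.
15 kHz > fs/2 = 10.5 kHz, folds to fs − 15 kHz = 6 kHz.
34.5 kHz mod fs = 13.5 kHz.
13.5 kHz > fs/2 = 10.5 kHz, folds to fs − 13.5 kHz = 7.5 kHz.
48 kHz mod fs = 6 kHz.
6 kHz ≤ fs/2 = 10.5 kHz, appears at 6 kHz.
Distinct values: {6 kHz, 7.5 kHz}.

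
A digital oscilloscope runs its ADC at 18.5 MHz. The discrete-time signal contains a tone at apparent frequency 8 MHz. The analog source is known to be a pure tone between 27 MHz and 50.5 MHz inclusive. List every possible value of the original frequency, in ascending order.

29 MHz, 45 MHz, 47.5 MHz

Frequencies that alias to 8 MHz are k·fs ± 8 MHz for integer k ≥ 0.
k=0: 8 MHz.
k=1: 10.5 MHz, 26.5 MHz.
k=2: 29 MHz, 45 MHz.
k=3: 47.5 MHz, 63.5 MHz.
k=4: 66 MHz, 82 MHz.
Within [27 MHz, 50.5 MHz]: 29 MHz, 45 MHz, 47.5 MHz.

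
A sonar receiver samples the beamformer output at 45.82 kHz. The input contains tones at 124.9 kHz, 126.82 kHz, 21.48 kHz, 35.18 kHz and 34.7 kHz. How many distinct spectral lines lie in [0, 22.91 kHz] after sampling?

fs/2 = 22.91 kHz.
124.9 kHz mod fs = 33.26 kHz.
33.26 kHz > fs/2 = 22.91 kHz, folds to fs − 33.26 kHz = 12.56 kHz.
126.82 kHz mod fs = 35.18 kHz.
35.18 kHz > fs/2 = 22.91 kHz, folds to fs − 35.18 kHz = 10.64 kHz.
21.48 kHz ≤ fs/2 = 22.91 kHz, passes unchanged.
35.18 kHz > fs/2 = 22.91 kHz, folds to fs − 35.18 kHz = 10.64 kHz.
34.7 kHz > fs/2 = 22.91 kHz, folds to fs − 34.7 kHz = 11.12 kHz.
Distinct values: {10.64 kHz, 11.12 kHz, 12.56 kHz, 21.48 kHz} → 4.

4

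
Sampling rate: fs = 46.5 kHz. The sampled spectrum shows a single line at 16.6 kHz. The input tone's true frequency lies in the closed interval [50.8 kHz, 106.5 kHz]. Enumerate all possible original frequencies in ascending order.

63.1 kHz, 76.4 kHz

Frequencies that alias to 16.6 kHz are k·fs ± 16.6 kHz for integer k ≥ 0.
k=0: 16.6 kHz.
k=1: 29.9 kHz, 63.1 kHz.
k=2: 76.4 kHz, 109.6 kHz.
k=3: 122.9 kHz, 156.1 kHz.
Within [50.8 kHz, 106.5 kHz]: 63.1 kHz, 76.4 kHz.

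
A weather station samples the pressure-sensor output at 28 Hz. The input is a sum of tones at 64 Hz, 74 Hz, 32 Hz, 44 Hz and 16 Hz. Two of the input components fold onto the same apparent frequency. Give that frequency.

fs/2 = 14 Hz.
64 Hz mod fs = 8 Hz.
8 Hz ≤ fs/2 = 14 Hz, appears at 8 Hz.
74 Hz mod fs = 18 Hz.
18 Hz > fs/2 = 14 Hz, folds to fs − 18 Hz = 10 Hz.
32 Hz mod fs = 4 Hz.
4 Hz ≤ fs/2 = 14 Hz, appears at 4 Hz.
44 Hz mod fs = 16 Hz.
16 Hz > fs/2 = 14 Hz, folds to fs − 16 Hz = 12 Hz.
16 Hz > fs/2 = 14 Hz, folds to fs − 16 Hz = 12 Hz.
16 Hz and 44 Hz both map to 12 Hz.

12 Hz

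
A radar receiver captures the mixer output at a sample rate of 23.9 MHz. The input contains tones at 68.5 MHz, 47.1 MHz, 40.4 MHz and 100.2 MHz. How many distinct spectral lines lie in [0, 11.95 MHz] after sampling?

4

fs/2 = 11.95 MHz.
68.5 MHz mod fs = 20.7 MHz.
20.7 MHz > fs/2 = 11.95 MHz, folds to fs − 20.7 MHz = 3.2 MHz.
47.1 MHz mod fs = 23.2 MHz.
23.2 MHz > fs/2 = 11.95 MHz, folds to fs − 23.2 MHz = 0.7 MHz.
40.4 MHz mod fs = 16.5 MHz.
16.5 MHz > fs/2 = 11.95 MHz, folds to fs − 16.5 MHz = 7.4 MHz.
100.2 MHz mod fs = 4.6 MHz.
4.6 MHz ≤ fs/2 = 11.95 MHz, appears at 4.6 MHz.
Distinct values: {0.7 MHz, 3.2 MHz, 4.6 MHz, 7.4 MHz} → 4.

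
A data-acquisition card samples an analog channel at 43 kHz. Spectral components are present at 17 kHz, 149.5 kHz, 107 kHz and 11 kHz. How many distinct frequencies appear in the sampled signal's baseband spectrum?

4

fs/2 = 21.5 kHz.
17 kHz ≤ fs/2 = 21.5 kHz, passes unchanged.
149.5 kHz mod fs = 20.5 kHz.
20.5 kHz ≤ fs/2 = 21.5 kHz, appears at 20.5 kHz.
107 kHz mod fs = 21 kHz.
21 kHz ≤ fs/2 = 21.5 kHz, appears at 21 kHz.
11 kHz ≤ fs/2 = 21.5 kHz, passes unchanged.
Distinct values: {11 kHz, 17 kHz, 20.5 kHz, 21 kHz} → 4.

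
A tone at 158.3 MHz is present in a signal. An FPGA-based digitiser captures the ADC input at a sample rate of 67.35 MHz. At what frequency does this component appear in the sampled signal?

158.3 MHz mod fs = 23.6 MHz.
23.6 MHz ≤ fs/2 = 33.675 MHz, appears at 23.6 MHz.

23.6 MHz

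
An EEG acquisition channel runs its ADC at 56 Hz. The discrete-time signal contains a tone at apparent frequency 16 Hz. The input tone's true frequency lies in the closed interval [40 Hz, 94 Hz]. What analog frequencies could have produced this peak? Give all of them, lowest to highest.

Frequencies that alias to 16 Hz are k·fs ± 16 Hz for integer k ≥ 0.
k=0: 16 Hz.
k=1: 40 Hz, 72 Hz.
k=2: 96 Hz, 128 Hz.
Within [40 Hz, 94 Hz]: 40 Hz, 72 Hz.

40 Hz, 72 Hz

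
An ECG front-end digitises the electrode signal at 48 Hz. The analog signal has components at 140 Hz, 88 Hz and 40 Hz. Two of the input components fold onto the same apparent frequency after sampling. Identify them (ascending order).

40 Hz, 88 Hz

fs/2 = 24 Hz.
140 Hz mod fs = 44 Hz.
44 Hz > fs/2 = 24 Hz, folds to fs − 44 Hz = 4 Hz.
88 Hz mod fs = 40 Hz.
40 Hz > fs/2 = 24 Hz, folds to fs − 40 Hz = 8 Hz.
40 Hz > fs/2 = 24 Hz, folds to fs − 40 Hz = 8 Hz.
40 Hz and 88 Hz both map to 8 Hz.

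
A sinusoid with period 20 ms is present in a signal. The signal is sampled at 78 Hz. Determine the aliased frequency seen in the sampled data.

T = 20 ms → f = 1/T = 50 Hz.
50 Hz > fs/2 = 39 Hz, folds to fs − 50 Hz = 28 Hz.

28 Hz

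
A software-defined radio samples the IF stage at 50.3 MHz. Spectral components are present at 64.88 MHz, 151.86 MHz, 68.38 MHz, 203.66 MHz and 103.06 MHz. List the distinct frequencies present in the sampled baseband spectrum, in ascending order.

0.96 MHz, 2.46 MHz, 14.58 MHz, 18.08 MHz

fs/2 = 25.15 MHz.
64.88 MHz mod fs = 14.58 MHz.
14.58 MHz ≤ fs/2 = 25.15 MHz, appears at 14.58 MHz.
151.86 MHz mod fs = 0.96 MHz.
0.96 MHz ≤ fs/2 = 25.15 MHz, appears at 0.96 MHz.
68.38 MHz mod fs = 18.08 MHz.
18.08 MHz ≤ fs/2 = 25.15 MHz, appears at 18.08 MHz.
203.66 MHz mod fs = 2.46 MHz.
2.46 MHz ≤ fs/2 = 25.15 MHz, appears at 2.46 MHz.
103.06 MHz mod fs = 2.46 MHz.
2.46 MHz ≤ fs/2 = 25.15 MHz, appears at 2.46 MHz.
Distinct values: {0.96 MHz, 2.46 MHz, 14.58 MHz, 18.08 MHz}.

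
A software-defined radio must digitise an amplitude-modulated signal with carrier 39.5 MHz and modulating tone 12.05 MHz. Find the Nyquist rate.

103.1 MHz

AM sidebands sit at fc ± fm = 27.45 MHz and 51.55 MHz.
Highest-frequency component: 51.55 MHz.
Nyquist rate = 2 × 51.55 MHz = 103.1 MHz.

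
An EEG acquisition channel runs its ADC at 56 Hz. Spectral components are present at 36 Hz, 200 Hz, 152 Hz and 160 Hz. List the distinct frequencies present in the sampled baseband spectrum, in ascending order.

fs/2 = 28 Hz.
36 Hz > fs/2 = 28 Hz, folds to fs − 36 Hz = 20 Hz.
200 Hz mod fs = 32 Hz.
32 Hz > fs/2 = 28 Hz, folds to fs − 32 Hz = 24 Hz.
152 Hz mod fs = 40 Hz.
40 Hz > fs/2 = 28 Hz, folds to fs − 40 Hz = 16 Hz.
160 Hz mod fs = 48 Hz.
48 Hz > fs/2 = 28 Hz, folds to fs − 48 Hz = 8 Hz.
Distinct values: {8 Hz, 16 Hz, 20 Hz, 24 Hz}.

8 Hz, 16 Hz, 20 Hz, 24 Hz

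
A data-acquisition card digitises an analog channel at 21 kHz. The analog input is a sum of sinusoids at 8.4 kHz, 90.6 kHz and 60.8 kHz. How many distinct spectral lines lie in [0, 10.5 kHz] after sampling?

fs/2 = 10.5 kHz.
8.4 kHz ≤ fs/2 = 10.5 kHz, passes unchanged.
90.6 kHz mod fs = 6.6 kHz.
6.6 kHz ≤ fs/2 = 10.5 kHz, appears at 6.6 kHz.
60.8 kHz mod fs = 18.8 kHz.
18.8 kHz > fs/2 = 10.5 kHz, folds to fs − 18.8 kHz = 2.2 kHz.
Distinct values: {2.2 kHz, 6.6 kHz, 8.4 kHz} → 3.

3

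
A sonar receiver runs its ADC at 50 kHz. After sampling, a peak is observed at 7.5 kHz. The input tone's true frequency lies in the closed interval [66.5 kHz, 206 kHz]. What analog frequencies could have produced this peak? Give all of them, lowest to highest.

92.5 kHz, 107.5 kHz, 142.5 kHz, 157.5 kHz, 192.5 kHz

Frequencies that alias to 7.5 kHz are k·fs ± 7.5 kHz for integer k ≥ 0.
k=0: 7.5 kHz.
k=1: 42.5 kHz, 57.5 kHz.
k=2: 92.5 kHz, 107.5 kHz.
k=3: 142.5 kHz, 157.5 kHz.
k=4: 192.5 kHz, 207.5 kHz.
k=5: 242.5 kHz, 257.5 kHz.
Within [66.5 kHz, 206 kHz]: 92.5 kHz, 107.5 kHz, 142.5 kHz, 157.5 kHz, 192.5 kHz.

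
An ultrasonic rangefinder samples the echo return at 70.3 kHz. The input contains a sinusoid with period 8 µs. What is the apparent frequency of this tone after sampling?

T = 8 µs → f = 1/T = 125 kHz.
125 kHz mod fs = 54.7 kHz.
54.7 kHz > fs/2 = 35.15 kHz, folds to fs − 54.7 kHz = 15.6 kHz.

15.6 kHz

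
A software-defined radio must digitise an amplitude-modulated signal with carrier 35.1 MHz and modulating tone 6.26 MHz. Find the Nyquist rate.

82.72 MHz

AM sidebands sit at fc ± fm = 28.84 MHz and 41.36 MHz.
Highest-frequency component: 41.36 MHz.
Nyquist rate = 2 × 41.36 MHz = 82.72 MHz.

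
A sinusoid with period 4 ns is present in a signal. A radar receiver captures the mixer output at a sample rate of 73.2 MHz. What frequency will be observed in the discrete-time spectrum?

T = 4 ns → f = 1/T = 250 MHz.
250 MHz mod fs = 30.4 MHz.
30.4 MHz ≤ fs/2 = 36.6 MHz, appears at 30.4 MHz.

30.4 MHz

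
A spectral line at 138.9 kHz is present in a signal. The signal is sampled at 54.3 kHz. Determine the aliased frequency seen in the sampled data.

24 kHz

138.9 kHz mod fs = 30.3 kHz.
30.3 kHz > fs/2 = 27.15 kHz, folds to fs − 30.3 kHz = 24 kHz.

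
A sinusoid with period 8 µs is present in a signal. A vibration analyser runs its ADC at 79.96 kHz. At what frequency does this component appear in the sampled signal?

T = 8 µs → f = 1/T = 125 kHz.
125 kHz mod fs = 45.04 kHz.
45.04 kHz > fs/2 = 39.98 kHz, folds to fs − 45.04 kHz = 34.92 kHz.

34.92 kHz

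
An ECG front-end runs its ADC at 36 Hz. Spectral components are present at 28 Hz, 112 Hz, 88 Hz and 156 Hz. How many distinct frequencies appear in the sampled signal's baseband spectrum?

fs/2 = 18 Hz.
28 Hz > fs/2 = 18 Hz, folds to fs − 28 Hz = 8 Hz.
112 Hz mod fs = 4 Hz.
4 Hz ≤ fs/2 = 18 Hz, appears at 4 Hz.
88 Hz mod fs = 16 Hz.
16 Hz ≤ fs/2 = 18 Hz, appears at 16 Hz.
156 Hz mod fs = 12 Hz.
12 Hz ≤ fs/2 = 18 Hz, appears at 12 Hz.
Distinct values: {4 Hz, 8 Hz, 12 Hz, 16 Hz} → 4.

4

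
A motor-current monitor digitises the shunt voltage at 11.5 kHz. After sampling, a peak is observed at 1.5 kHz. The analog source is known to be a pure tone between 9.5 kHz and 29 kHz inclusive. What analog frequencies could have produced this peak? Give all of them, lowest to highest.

Frequencies that alias to 1.5 kHz are k·fs ± 1.5 kHz for integer k ≥ 0.
k=0: 1.5 kHz.
k=1: 10 kHz, 13 kHz.
k=2: 21.5 kHz, 24.5 kHz.
k=3: 33 kHz, 36 kHz.
Within [9.5 kHz, 29 kHz]: 10 kHz, 13 kHz, 21.5 kHz, 24.5 kHz.

10 kHz, 13 kHz, 21.5 kHz, 24.5 kHz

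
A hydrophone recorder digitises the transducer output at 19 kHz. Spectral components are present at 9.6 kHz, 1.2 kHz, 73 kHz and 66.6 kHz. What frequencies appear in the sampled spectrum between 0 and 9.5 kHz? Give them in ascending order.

1.2 kHz, 3 kHz, 9.4 kHz

fs/2 = 9.5 kHz.
9.6 kHz > fs/2 = 9.5 kHz, folds to fs − 9.6 kHz = 9.4 kHz.
1.2 kHz ≤ fs/2 = 9.5 kHz, passes unchanged.
73 kHz mod fs = 16 kHz.
16 kHz > fs/2 = 9.5 kHz, folds to fs − 16 kHz = 3 kHz.
66.6 kHz mod fs = 9.6 kHz.
9.6 kHz > fs/2 = 9.5 kHz, folds to fs − 9.6 kHz = 9.4 kHz.
Distinct values: {1.2 kHz, 3 kHz, 9.4 kHz}.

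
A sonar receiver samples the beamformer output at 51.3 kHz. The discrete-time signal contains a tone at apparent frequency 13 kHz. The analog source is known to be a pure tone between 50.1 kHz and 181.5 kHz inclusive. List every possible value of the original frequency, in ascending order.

Frequencies that alias to 13 kHz are k·fs ± 13 kHz for integer k ≥ 0.
k=0: 13 kHz.
k=1: 38.3 kHz, 64.3 kHz.
k=2: 89.6 kHz, 115.6 kHz.
k=3: 140.9 kHz, 166.9 kHz.
k=4: 192.2 kHz, 218.2 kHz.
Within [50.1 kHz, 181.5 kHz]: 64.3 kHz, 89.6 kHz, 115.6 kHz, 140.9 kHz, 166.9 kHz.

64.3 kHz, 89.6 kHz, 115.6 kHz, 140.9 kHz, 166.9 kHz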